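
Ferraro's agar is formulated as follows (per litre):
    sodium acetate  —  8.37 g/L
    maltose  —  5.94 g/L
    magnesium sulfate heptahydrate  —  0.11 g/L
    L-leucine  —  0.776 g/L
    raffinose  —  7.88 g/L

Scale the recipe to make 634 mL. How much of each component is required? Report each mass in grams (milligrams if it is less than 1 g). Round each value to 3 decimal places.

Target volume = 634 mL = 0.634 L.
sodium acetate: 8.37 g/L × 0.634 L = 5.307 g
maltose: 5.94 g/L × 0.634 L = 3.766 g
magnesium sulfate heptahydrate: 0.11 g/L × 0.634 L = 0.06974 g = 69.740 mg
L-leucine: 0.776 g/L × 0.634 L = 0.491984 g = 491.984 mg
raffinose: 7.88 g/L × 0.634 L = 4.996 g

sodium acetate 5.307 g; maltose 3.766 g; magnesium sulfate heptahydrate 69.740 mg; L-leucine 491.984 mg; raffinose 4.996 g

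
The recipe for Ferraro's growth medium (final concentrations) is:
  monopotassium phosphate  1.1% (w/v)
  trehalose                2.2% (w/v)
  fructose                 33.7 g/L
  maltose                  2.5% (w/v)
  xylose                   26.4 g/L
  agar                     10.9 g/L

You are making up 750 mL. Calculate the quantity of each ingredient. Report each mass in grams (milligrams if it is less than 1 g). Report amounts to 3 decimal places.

Target volume = 750 mL = 0.75 L.
monopotassium phosphate: 1.1 g per 100 mL × 750 mL ÷ 100 = 8.250 g
trehalose: 2.2 g per 100 mL × 750 mL ÷ 100 = 16.500 g
fructose: 33.7 g/L × 0.75 L = 25.275 g
maltose: 2.5 g per 100 mL × 750 mL ÷ 100 = 18.750 g
xylose: 26.4 g/L × 0.75 L = 19.800 g
agar: 10.9 g/L × 0.75 L = 8.175 g

monopotassium phosphate 8.250 g; trehalose 16.500 g; fructose 25.275 g; maltose 18.750 g; xylose 19.800 g; agar 8.175 g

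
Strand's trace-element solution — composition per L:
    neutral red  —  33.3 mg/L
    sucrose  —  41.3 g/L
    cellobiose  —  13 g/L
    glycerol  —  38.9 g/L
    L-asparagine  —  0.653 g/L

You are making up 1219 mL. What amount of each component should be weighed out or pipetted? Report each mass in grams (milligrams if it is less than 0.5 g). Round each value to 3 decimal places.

neutral red 40.593 mg; sucrose 50.345 g; cellobiose 15.847 g; glycerol 47.419 g; L-asparagine 0.796 g

Target volume = 1219 mL = 1.219 L.
neutral red: 33.3 mg/L × 1.219 L = 40.593 mg
sucrose: 41.3 g/L × 1.219 L = 50.345 g
cellobiose: 13 g/L × 1.219 L = 15.847 g
glycerol: 38.9 g/L × 1.219 L = 47.419 g
L-asparagine: 0.653 g/L × 1.219 L = 0.796 g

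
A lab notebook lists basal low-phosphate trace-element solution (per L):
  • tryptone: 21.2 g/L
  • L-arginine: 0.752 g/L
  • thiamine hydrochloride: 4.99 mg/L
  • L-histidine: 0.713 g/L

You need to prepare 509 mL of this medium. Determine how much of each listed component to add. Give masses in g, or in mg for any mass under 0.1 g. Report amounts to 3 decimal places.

Scale factor relative to 1 L: 0.509.
tryptone: 21.2 g/L × 0.509 L = 10.791 g
L-arginine: 0.752 g/L × 0.509 L = 0.383 g
thiamine hydrochloride: 4.99 mg/L × 0.509 L = 2.540 mg
L-histidine: 0.713 g/L × 0.509 L = 0.363 g

tryptone 10.791 g; L-arginine 0.383 g; thiamine hydrochloride 2.540 mg; L-histidine 0.363 g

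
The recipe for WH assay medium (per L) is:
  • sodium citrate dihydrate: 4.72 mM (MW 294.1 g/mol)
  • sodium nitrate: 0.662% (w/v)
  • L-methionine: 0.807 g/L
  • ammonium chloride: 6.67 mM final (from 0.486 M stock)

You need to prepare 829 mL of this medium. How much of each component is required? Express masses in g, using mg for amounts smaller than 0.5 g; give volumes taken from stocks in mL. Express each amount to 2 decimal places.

sodium citrate dihydrate 1.15 g; sodium nitrate 5.49 g; L-methionine 0.67 g; ammonium chloride 11.38 mL

Working volume: 829 mL = 0.829 L.
sodium citrate dihydrate: 4.72 mmol/L × 294.1 g/mol × 0.829 L ÷ 1000 = 1.15 g
sodium nitrate: 0.662% w/v = 6.62 g/L → 6.62 × 0.829 L = 5.49 g
L-methionine: 0.807 g/L × 0.829 L = 0.67 g
ammonium chloride: C1V1 = C2V2 → 6.67 mM × 829 mL ÷ 486 mM = 11.38 mL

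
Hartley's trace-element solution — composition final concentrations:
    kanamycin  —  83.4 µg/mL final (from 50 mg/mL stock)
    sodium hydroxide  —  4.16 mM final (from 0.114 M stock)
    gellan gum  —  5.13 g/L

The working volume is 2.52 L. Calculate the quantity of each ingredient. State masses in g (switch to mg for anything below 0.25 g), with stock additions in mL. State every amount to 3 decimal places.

kanamycin 4.203 mL; sodium hydroxide 91.958 mL; gellan gum 12.928 g

Working volume: 2.52 L.
kanamycin: V = C2·V2/C1 = 83.4 µg/mL × 2520 mL ÷ 50000 µg/mL = 4.203 mL
sodium hydroxide: C1V1 = C2V2 → 4.16 mM × 2520 mL ÷ 114 mM = 91.958 mL
gellan gum: 5.13 g/L × 2.52 L = 12.928 g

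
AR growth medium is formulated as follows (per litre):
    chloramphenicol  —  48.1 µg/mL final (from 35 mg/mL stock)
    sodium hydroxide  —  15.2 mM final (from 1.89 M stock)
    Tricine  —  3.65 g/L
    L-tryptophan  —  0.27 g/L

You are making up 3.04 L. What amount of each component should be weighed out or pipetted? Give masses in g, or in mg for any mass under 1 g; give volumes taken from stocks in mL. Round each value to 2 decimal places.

Scale factor relative to 1 L: 3.04.
chloramphenicol: V = C2·V2/C1 = 48.1 µg/mL × 3040 mL ÷ 35000 µg/mL = 4.18 mL
sodium hydroxide: dilute stock: 15.2 mM × 3040 mL ÷ 1890 mM = 24.45 mL
Tricine: 3.65 g/L × 3.04 L = 11.10 g
L-tryptophan: 0.27 g/L × 3.04 L = 0.8208 g = 820.80 mg

chloramphenicol 4.18 mL; sodium hydroxide 24.45 mL; Tricine 11.10 g; L-tryptophan 820.80 mg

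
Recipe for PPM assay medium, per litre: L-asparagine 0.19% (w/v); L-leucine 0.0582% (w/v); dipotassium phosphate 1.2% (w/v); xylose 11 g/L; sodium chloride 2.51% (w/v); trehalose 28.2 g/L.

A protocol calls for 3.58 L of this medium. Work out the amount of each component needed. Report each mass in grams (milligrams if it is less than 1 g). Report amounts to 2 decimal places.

L-asparagine 6.80 g; L-leucine 2.08 g; dipotassium phosphate 42.96 g; xylose 39.38 g; sodium chloride 89.86 g; trehalose 100.96 g

Scale factor relative to 1 L: 3.58.
L-asparagine: 0.19 g per 100 mL × 3580 mL ÷ 100 = 6.80 g
L-leucine: 0.0582 g per 100 mL × 3580 mL ÷ 100 = 2.08 g
dipotassium phosphate: 1.2 g per 100 mL × 3580 mL ÷ 100 = 42.96 g
xylose: 11 g/L × 3.58 L = 39.38 g
sodium chloride: 2.51 g per 100 mL × 3580 mL ÷ 100 = 89.86 g
trehalose: 28.2 g/L × 3.58 L = 100.96 g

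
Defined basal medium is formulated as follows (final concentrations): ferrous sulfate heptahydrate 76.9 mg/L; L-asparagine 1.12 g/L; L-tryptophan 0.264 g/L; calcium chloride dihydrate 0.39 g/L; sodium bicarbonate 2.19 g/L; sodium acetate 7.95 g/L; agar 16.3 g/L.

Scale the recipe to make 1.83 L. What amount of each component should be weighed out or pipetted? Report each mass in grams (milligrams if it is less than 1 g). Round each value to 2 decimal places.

Scale factor relative to 1 L: 1.83.
ferrous sulfate heptahydrate: 76.9 mg/L × 1.83 L = 140.73 mg
L-asparagine: 1.12 g/L × 1.83 L = 2.05 g
L-tryptophan: 0.264 g/L × 1.83 L = 0.48312 g = 483.12 mg
calcium chloride dihydrate: 0.39 g/L × 1.83 L = 0.7137 g = 713.70 mg
sodium bicarbonate: 2.19 g/L × 1.83 L = 4.01 g
sodium acetate: 7.95 g/L × 1.83 L = 14.55 g
agar: 16.3 g/L × 1.83 L = 29.83 g

ferrous sulfate heptahydrate 140.73 mg; L-asparagine 2.05 g; L-tryptophan 483.12 mg; calcium chloride dihydrate 713.70 mg; sodium bicarbonate 4.01 g; sodium acetate 14.55 g; agar 29.83 g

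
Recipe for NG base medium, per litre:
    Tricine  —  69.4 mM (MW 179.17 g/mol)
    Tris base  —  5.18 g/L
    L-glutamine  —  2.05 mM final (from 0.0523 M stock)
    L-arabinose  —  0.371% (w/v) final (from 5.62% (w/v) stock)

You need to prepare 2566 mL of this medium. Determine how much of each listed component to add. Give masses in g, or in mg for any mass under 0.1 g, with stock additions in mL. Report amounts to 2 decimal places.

Tricine 31.91 g; Tris base 13.29 g; L-glutamine 100.58 mL; L-arabinose 169.39 mL

Target volume = 2566 mL = 2.566 L.
Tricine: 69.4 mmol/L × 179.17 g/mol × 2.566 L ÷ 1000 = 31.91 g
Tris base: 5.18 g/L × 2.566 L = 13.29 g
L-glutamine: dilute stock: 2.05 mM × 2566 mL ÷ 52.3 mM = 100.58 mL
L-arabinose: V = C2·V2/C1 = 0.371% ÷ 5.62% × 2566 mL = 169.39 mL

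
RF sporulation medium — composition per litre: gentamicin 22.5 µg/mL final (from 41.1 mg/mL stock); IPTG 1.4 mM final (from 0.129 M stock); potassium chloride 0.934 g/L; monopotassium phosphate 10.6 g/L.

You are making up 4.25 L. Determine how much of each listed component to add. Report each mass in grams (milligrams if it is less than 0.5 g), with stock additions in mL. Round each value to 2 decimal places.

Scale factor relative to 1 L: 4.25.
gentamicin: dilute stock: 22.5 µg/mL × 4250 mL ÷ 41100 µg/mL = 2.33 mL
IPTG: dilute stock: 1.4 mM × 4250 mL ÷ 129 mM = 46.12 mL
potassium chloride: 0.934 g/L × 4.25 L = 3.97 g
monopotassium phosphate: 10.6 g/L × 4.25 L = 45.05 g

gentamicin 2.33 mL; IPTG 46.12 mL; potassium chloride 3.97 g; monopotassium phosphate 45.05 g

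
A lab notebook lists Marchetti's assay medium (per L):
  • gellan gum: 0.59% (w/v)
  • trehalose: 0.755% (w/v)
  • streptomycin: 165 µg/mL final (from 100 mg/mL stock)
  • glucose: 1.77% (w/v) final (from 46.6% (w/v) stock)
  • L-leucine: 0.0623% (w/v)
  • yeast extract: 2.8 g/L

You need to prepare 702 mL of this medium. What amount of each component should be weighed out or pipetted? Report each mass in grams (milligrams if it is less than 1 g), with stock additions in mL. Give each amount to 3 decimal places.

Working volume: 702 mL = 0.702 L.
gellan gum: 0.59 g per 100 mL × 702 mL ÷ 100 = 4.142 g
trehalose: 0.755% w/v = 7.55 g/L → 7.55 × 0.702 L = 5.300 g
streptomycin: dilute stock: 165 µg/mL × 702 mL ÷ 100000 µg/mL = 1.158 mL
glucose: C1V1 = C2V2 → 1.77% ÷ 46.6% × 702 mL = 26.664 mL
L-leucine: 0.0623 g per 100 mL × 702 mL ÷ 100 = 0.437346 g = 437.346 mg
yeast extract: 2.8 g/L × 0.702 L = 1.966 g

gellan gum 4.142 g; trehalose 5.300 g; streptomycin 1.158 mL; glucose 26.664 mL; L-leucine 437.346 mg; yeast extract 1.966 g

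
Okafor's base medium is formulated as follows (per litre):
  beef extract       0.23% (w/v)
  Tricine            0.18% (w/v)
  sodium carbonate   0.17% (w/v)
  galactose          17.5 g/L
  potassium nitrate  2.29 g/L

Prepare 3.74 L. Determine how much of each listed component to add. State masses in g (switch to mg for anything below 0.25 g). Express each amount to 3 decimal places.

Scale factor relative to 1 L: 3.74.
beef extract: 0.23% w/v = 2.3 g/L → 2.3 × 3.74 L = 8.602 g
Tricine: 0.18% w/v = 1.8 g/L → 1.8 × 3.74 L = 6.732 g
sodium carbonate: 0.17 g per 100 mL × 3740 mL ÷ 100 = 6.358 g
galactose: 17.5 g/L × 3.74 L = 65.450 g
potassium nitrate: 2.29 g/L × 3.74 L = 8.565 g

beef extract 8.602 g; Tricine 6.732 g; sodium carbonate 6.358 g; galactose 65.450 g; potassium nitrate 8.565 g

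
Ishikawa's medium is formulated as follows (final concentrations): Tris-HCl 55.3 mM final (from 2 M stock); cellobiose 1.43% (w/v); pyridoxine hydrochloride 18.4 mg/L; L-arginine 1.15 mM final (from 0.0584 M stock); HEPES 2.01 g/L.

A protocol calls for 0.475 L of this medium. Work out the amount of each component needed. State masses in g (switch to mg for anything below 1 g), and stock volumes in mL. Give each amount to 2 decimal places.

Tris-HCl 13.13 mL; cellobiose 6.79 g; pyridoxine hydrochloride 8.74 mg; L-arginine 9.35 mL; HEPES 954.75 mg

Scale factor relative to 1 L: 0.475.
Tris-HCl: V = C2·V2/C1 = 55.3 mM × 475 mL ÷ 2000 mM = 13.13 mL
cellobiose: 1.43% w/v = 14.3 g/L → 14.3 × 0.475 L = 6.79 g
pyridoxine hydrochloride: 18.4 mg/L × 0.475 L = 8.74 mg
L-arginine: C1V1 = C2V2 → 1.15 mM × 475 mL ÷ 58.4 mM = 9.35 mL
HEPES: 2.01 g/L × 0.475 L = 0.95475 g = 954.75 mg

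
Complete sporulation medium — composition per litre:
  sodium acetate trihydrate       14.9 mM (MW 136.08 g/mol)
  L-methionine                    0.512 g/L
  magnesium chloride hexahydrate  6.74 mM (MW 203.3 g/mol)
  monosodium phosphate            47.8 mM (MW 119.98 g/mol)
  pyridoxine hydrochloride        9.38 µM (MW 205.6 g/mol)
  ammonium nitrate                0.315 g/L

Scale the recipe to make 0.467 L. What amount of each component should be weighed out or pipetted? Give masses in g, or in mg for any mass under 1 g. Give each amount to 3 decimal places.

sodium acetate trihydrate 946.885 mg; L-methionine 239.104 mg; magnesium chloride hexahydrate 639.903 mg; monosodium phosphate 2.678 g; pyridoxine hydrochloride 0.901 mg; ammonium nitrate 147.105 mg

Scale factor relative to 1 L: 0.467.
sodium acetate trihydrate: 14.9 mmol/L × 136.08 mg/mmol × 0.467 L = 946.885 mg
L-methionine: 0.512 g/L × 0.467 L = 0.239104 g = 239.104 mg
magnesium chloride hexahydrate: 6.74 mmol/L × 203.3 mg/mmol × 0.467 L = 639.903 mg
monosodium phosphate: 47.8 mmol/L × 119.98 g/mol × 0.467 L ÷ 1000 = 2.678 g
pyridoxine hydrochloride: 9.38 µmol/L × 205.6 g/mol × 0.467 L ÷ 1000 = 0.901 mg
ammonium nitrate: 0.315 g/L × 0.467 L = 0.147105 g = 147.105 mg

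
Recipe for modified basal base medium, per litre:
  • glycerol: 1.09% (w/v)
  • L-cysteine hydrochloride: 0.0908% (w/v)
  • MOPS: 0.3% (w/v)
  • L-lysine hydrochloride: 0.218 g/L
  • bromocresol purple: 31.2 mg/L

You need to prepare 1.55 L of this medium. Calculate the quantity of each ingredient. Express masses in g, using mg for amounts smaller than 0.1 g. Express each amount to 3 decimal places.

glycerol 16.895 g; L-cysteine hydrochloride 1.407 g; MOPS 4.650 g; L-lysine hydrochloride 0.338 g; bromocresol purple 48.360 mg

Scale factor relative to 1 L: 1.55.
glycerol: 1.09% w/v = 10.9 g/L → 10.9 × 1.55 L = 16.895 g
L-cysteine hydrochloride: 0.0908% w/v = 0.908 g/L → 0.908 × 1.55 L = 1.407 g
MOPS: 0.3 g per 100 mL × 1550 mL ÷ 100 = 4.650 g
L-lysine hydrochloride: 0.218 g/L × 1.55 L = 0.338 g
bromocresol purple: 31.2 mg/L × 1.55 L = 48.360 mg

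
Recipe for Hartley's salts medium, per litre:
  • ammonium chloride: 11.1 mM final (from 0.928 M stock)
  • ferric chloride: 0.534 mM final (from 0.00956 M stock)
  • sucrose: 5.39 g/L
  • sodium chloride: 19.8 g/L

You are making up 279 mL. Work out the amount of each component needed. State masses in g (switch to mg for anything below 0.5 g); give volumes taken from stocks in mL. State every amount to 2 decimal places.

Working volume: 279 mL = 0.279 L.
ammonium chloride: V = C2·V2/C1 = 11.1 mM × 279 mL ÷ 928 mM = 3.34 mL
ferric chloride: V = C2·V2/C1 = 0.534 mM × 279 mL ÷ 9.56 mM = 15.58 mL
sucrose: 5.39 g/L × 0.279 L = 1.50 g
sodium chloride: 19.8 g/L × 0.279 L = 5.52 g

ammonium chloride 3.34 mL; ferric chloride 15.58 mL; sucrose 1.50 g; sodium chloride 5.52 g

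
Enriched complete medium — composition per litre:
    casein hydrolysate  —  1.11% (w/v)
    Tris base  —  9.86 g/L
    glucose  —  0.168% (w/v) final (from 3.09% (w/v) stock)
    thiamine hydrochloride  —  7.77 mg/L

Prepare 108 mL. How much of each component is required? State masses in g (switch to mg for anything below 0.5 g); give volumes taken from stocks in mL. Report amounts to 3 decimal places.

Scale factor relative to 1 L: 0.108.
casein hydrolysate: 1.11% w/v = 11.1 g/L → 11.1 × 0.108 L = 1.199 g
Tris base: 9.86 g/L × 0.108 L = 1.065 g
glucose: C1V1 = C2V2 → 0.168% ÷ 3.09% × 108 mL = 5.872 mL
thiamine hydrochloride: 7.77 mg/L × 0.108 L = 0.839 mg

casein hydrolysate 1.199 g; Tris base 1.065 g; glucose 5.872 mL; thiamine hydrochloride 0.839 mg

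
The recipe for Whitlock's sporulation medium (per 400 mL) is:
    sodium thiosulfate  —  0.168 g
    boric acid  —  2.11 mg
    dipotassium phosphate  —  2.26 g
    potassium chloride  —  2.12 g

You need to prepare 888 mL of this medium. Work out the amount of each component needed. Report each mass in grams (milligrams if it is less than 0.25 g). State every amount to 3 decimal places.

sodium thiosulfate 0.373 g; boric acid 4.684 mg; dipotassium phosphate 5.017 g; potassium chloride 4.706 g

Scale factor = 888 mL / 400 mL = 2.22.
sodium thiosulfate: 0.168 g × (888 mL / 400 mL) = 0.373 g
boric acid: 2.11 mg × (888 mL / 400 mL) = 4.684 mg
dipotassium phosphate: 2.26 g × (888 mL / 400 mL) = 5.017 g
potassium chloride: 2.12 g × (888 mL / 400 mL) = 4.706 g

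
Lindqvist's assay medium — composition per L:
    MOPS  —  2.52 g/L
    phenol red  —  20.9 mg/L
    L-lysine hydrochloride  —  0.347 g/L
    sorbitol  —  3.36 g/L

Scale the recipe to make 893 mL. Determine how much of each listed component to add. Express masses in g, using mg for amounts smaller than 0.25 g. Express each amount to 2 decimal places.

Scale factor relative to 1 L: 0.893.
MOPS: 2.52 g/L × 0.893 L = 2.25 g
phenol red: 20.9 mg/L × 0.893 L = 18.66 mg
L-lysine hydrochloride: 0.347 g/L × 0.893 L = 0.31 g
sorbitol: 3.36 g/L × 0.893 L = 3.00 g

MOPS 2.25 g; phenol red 18.66 mg; L-lysine hydrochloride 0.31 g; sorbitol 3.00 g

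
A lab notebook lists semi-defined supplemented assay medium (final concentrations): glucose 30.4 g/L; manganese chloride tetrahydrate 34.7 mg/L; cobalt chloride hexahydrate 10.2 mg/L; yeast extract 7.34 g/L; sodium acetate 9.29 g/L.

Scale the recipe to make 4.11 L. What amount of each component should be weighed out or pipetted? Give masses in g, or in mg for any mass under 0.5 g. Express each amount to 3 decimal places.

Scale factor relative to 1 L: 4.11.
glucose: 30.4 g/L × 4.11 L = 124.944 g
manganese chloride tetrahydrate: 34.7 mg/L × 4.11 L = 142.617 mg
cobalt chloride hexahydrate: 10.2 mg/L × 4.11 L = 41.922 mg
yeast extract: 7.34 g/L × 4.11 L = 30.167 g
sodium acetate: 9.29 g/L × 4.11 L = 38.182 g

glucose 124.944 g; manganese chloride tetrahydrate 142.617 mg; cobalt chloride hexahydrate 41.922 mg; yeast extract 30.167 g; sodium acetate 38.182 g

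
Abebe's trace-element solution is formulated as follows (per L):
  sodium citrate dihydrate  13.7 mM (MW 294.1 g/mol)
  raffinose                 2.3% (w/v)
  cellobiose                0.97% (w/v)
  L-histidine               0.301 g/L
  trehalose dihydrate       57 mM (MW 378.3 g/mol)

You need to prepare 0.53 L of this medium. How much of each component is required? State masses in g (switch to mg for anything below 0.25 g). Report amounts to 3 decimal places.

sodium citrate dihydrate 2.135 g; raffinose 12.190 g; cellobiose 5.141 g; L-histidine 159.530 mg; trehalose dihydrate 11.428 g

Scale factor relative to 1 L: 0.53.
sodium citrate dihydrate: 13.7 mmol/L × 294.1 g/mol × 0.53 L ÷ 1000 = 2.135 g
raffinose: 2.3 g per 100 mL × 530 mL ÷ 100 = 12.190 g
cellobiose: 0.97% w/v = 9.7 g/L → 9.7 × 0.53 L = 5.141 g
L-histidine: 0.301 g/L × 0.53 L = 0.15953 g = 159.530 mg
trehalose dihydrate: 57 mmol/L × 378.3 g/mol × 0.53 L ÷ 1000 = 11.428 g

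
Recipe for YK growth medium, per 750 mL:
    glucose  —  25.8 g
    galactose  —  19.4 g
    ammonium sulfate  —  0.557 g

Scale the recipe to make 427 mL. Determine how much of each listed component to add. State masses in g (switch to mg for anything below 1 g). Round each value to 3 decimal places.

glucose 14.689 g; galactose 11.045 g; ammonium sulfate 317.119 mg

Ratio of target to recipe volume: 427 / 750 = 0.569333.
glucose: 25.8 g × (427 mL / 750 mL) = 14.689 g
galactose: 19.4 g × (427 mL / 750 mL) = 11.045 g
ammonium sulfate: 0.557 g × (427 mL / 750 mL) = 0.317119 g = 317.119 mg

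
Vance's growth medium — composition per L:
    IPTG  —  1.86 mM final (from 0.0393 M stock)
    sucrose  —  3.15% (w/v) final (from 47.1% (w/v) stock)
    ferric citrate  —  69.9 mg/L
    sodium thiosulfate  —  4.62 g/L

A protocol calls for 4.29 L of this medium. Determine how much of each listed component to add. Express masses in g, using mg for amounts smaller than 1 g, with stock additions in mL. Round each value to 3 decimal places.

Scale factor relative to 1 L: 4.29.
IPTG: dilute stock: 1.86 mM × 4290 mL ÷ 39.3 mM = 203.038 mL
sucrose: C1V1 = C2V2 → 3.15% ÷ 47.1% × 4290 mL = 286.911 mL
ferric citrate: 69.9 mg/L × 4.29 L = 299.871 mg
sodium thiosulfate: 4.62 g/L × 4.29 L = 19.820 g

IPTG 203.038 mL; sucrose 286.911 mL; ferric citrate 299.871 mg; sodium thiosulfate 19.820 g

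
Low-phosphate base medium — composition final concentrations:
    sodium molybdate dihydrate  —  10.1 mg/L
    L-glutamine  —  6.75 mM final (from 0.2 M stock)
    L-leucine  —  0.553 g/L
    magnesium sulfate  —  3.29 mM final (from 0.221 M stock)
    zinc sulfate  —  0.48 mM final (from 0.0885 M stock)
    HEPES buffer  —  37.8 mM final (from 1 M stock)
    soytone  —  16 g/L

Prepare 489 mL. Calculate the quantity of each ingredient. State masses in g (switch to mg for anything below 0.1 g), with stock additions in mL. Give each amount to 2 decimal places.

Scale factor relative to 1 L: 0.489.
sodium molybdate dihydrate: 10.1 mg/L × 0.489 L = 4.94 mg
L-glutamine: dilute stock: 6.75 mM × 489 mL ÷ 200 mM = 16.50 mL
L-leucine: 0.553 g/L × 0.489 L = 0.27 g
magnesium sulfate: V = C2·V2/C1 = 3.29 mM × 489 mL ÷ 221 mM = 7.28 mL
zinc sulfate: dilute stock: 0.48 mM × 489 mL ÷ 88.5 mM = 2.65 mL
HEPES buffer: V = C2·V2/C1 = 37.8 mM × 489 mL ÷ 1000 mM = 18.48 mL
soytone: 16 g/L × 0.489 L = 7.82 g

sodium molybdate dihydrate 4.94 mg; L-glutamine 16.50 mL; L-leucine 0.27 g; magnesium sulfate 7.28 mL; zinc sulfate 2.65 mL; HEPES buffer 18.48 mL; soytone 7.82 g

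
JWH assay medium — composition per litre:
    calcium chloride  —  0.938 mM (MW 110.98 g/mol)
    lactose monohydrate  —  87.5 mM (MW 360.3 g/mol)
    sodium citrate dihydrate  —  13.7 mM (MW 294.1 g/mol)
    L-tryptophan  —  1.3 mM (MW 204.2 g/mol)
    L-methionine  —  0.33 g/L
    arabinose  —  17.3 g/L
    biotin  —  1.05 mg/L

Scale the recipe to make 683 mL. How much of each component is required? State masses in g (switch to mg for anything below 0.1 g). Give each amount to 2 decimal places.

Working volume: 683 mL = 0.683 L.
calcium chloride: 0.938 mmol/L × 110.98 mg/mmol × 0.683 L = 71.10 mg
lactose monohydrate: 87.5 mmol/L × 360.3 g/mol × 0.683 L ÷ 1000 = 21.53 g
sodium citrate dihydrate: 13.7 mmol/L × 294.1 g/mol × 0.683 L ÷ 1000 = 2.75 g
L-tryptophan: 1.3 mmol/L × 204.2 g/mol × 0.683 L ÷ 1000 = 0.18 g
L-methionine: 0.33 g/L × 0.683 L = 0.23 g
arabinose: 17.3 g/L × 0.683 L = 11.82 g
biotin: 1.05 mg/L × 0.683 L = 0.72 mg

calcium chloride 71.10 mg; lactose monohydrate 21.53 g; sodium citrate dihydrate 2.75 g; L-tryptophan 0.18 g; L-methionine 0.23 g; arabinose 11.82 g; biotin 0.72 mg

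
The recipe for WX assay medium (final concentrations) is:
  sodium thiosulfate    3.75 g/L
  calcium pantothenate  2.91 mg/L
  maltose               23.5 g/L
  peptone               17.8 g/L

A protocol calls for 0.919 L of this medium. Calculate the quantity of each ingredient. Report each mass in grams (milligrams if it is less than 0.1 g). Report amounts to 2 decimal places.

Scale factor relative to 1 L: 0.919.
sodium thiosulfate: 3.75 g/L × 0.919 L = 3.45 g
calcium pantothenate: 2.91 mg/L × 0.919 L = 2.67 mg
maltose: 23.5 g/L × 0.919 L = 21.60 g
peptone: 17.8 g/L × 0.919 L = 16.36 g

sodium thiosulfate 3.45 g; calcium pantothenate 2.67 mg; maltose 21.60 g; peptone 16.36 g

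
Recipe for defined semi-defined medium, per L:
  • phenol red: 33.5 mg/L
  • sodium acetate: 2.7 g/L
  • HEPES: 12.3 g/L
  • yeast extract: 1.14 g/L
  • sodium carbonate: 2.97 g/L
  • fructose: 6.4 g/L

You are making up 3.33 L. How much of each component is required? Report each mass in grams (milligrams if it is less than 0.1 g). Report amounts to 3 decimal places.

phenol red 0.112 g; sodium acetate 8.991 g; HEPES 40.959 g; yeast extract 3.796 g; sodium carbonate 9.890 g; fructose 21.312 g

Working volume: 3.33 L.
phenol red: 33.5 mg/L × 3.33 L = 111.555 mg = 0.112 g
sodium acetate: 2.7 g/L × 3.33 L = 8.991 g
HEPES: 12.3 g/L × 3.33 L = 40.959 g
yeast extract: 1.14 g/L × 3.33 L = 3.796 g
sodium carbonate: 2.97 g/L × 3.33 L = 9.890 g
fructose: 6.4 g/L × 3.33 L = 21.312 g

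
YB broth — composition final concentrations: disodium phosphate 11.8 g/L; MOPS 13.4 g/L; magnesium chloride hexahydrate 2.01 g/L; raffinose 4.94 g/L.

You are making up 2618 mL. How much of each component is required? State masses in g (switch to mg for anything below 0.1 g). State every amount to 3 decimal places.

disodium phosphate 30.892 g; MOPS 35.081 g; magnesium chloride hexahydrate 5.262 g; raffinose 12.933 g

Target volume = 2618 mL = 2.618 L.
disodium phosphate: 11.8 g/L × 2.618 L = 30.892 g
MOPS: 13.4 g/L × 2.618 L = 35.081 g
magnesium chloride hexahydrate: 2.01 g/L × 2.618 L = 5.262 g
raffinose: 4.94 g/L × 2.618 L = 12.933 g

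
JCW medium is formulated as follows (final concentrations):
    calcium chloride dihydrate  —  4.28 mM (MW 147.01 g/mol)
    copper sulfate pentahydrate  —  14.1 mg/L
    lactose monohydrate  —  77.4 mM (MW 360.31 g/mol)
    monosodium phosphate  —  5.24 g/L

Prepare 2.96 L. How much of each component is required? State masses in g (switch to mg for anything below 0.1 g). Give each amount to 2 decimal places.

Working volume: 2.96 L.
calcium chloride dihydrate: 4.28 mmol/L × 147.01 g/mol × 2.96 L ÷ 1000 = 1.86 g
copper sulfate pentahydrate: 14.1 mg/L × 2.96 L = 41.74 mg
lactose monohydrate: 77.4 mmol/L × 360.31 g/mol × 2.96 L ÷ 1000 = 82.55 g
monosodium phosphate: 5.24 g/L × 2.96 L = 15.51 g

calcium chloride dihydrate 1.86 g; copper sulfate pentahydrate 41.74 mg; lactose monohydrate 82.55 g; monosodium phosphate 15.51 g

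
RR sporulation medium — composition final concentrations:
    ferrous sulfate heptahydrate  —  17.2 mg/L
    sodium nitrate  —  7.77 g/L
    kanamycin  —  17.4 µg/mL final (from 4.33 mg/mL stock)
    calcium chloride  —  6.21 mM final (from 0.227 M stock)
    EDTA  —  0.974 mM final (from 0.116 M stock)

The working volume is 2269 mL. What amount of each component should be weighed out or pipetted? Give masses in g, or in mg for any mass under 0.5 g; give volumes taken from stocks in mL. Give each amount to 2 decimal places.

Working volume: 2269 mL = 2.269 L.
ferrous sulfate heptahydrate: 17.2 mg/L × 2.269 L = 39.03 mg
sodium nitrate: 7.77 g/L × 2.269 L = 17.63 g
kanamycin: V = C2·V2/C1 = 17.4 µg/mL × 2269 mL ÷ 4330 µg/mL = 9.12 mL
calcium chloride: V = C2·V2/C1 = 6.21 mM × 2269 mL ÷ 227 mM = 62.07 mL
EDTA: dilute stock: 0.974 mM × 2269 mL ÷ 116 mM = 19.05 mL

ferrous sulfate heptahydrate 39.03 mg; sodium nitrate 17.63 g; kanamycin 9.12 mL; calcium chloride 62.07 mL; EDTA 19.05 mL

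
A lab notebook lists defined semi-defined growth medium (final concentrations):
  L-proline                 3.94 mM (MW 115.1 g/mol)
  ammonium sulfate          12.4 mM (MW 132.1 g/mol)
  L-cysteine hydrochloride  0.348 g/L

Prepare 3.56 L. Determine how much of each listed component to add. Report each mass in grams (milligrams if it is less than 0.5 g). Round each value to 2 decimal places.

L-proline 1.61 g; ammonium sulfate 5.83 g; L-cysteine hydrochloride 1.24 g

Scale factor relative to 1 L: 3.56.
L-proline: 3.94 mmol/L × 115.1 g/mol × 3.56 L ÷ 1000 = 1.61 g
ammonium sulfate: 12.4 mmol/L × 132.1 g/mol × 3.56 L ÷ 1000 = 5.83 g
L-cysteine hydrochloride: 0.348 g/L × 3.56 L = 1.24 g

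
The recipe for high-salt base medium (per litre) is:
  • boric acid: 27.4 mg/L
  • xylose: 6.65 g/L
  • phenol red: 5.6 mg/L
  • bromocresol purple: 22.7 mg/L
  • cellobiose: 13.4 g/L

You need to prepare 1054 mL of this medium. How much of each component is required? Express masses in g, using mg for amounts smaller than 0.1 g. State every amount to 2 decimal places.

Target volume = 1054 mL = 1.054 L.
boric acid: 27.4 mg/L × 1.054 L = 28.88 mg
xylose: 6.65 g/L × 1.054 L = 7.01 g
phenol red: 5.6 mg/L × 1.054 L = 5.90 mg
bromocresol purple: 22.7 mg/L × 1.054 L = 23.93 mg
cellobiose: 13.4 g/L × 1.054 L = 14.12 g

boric acid 28.88 mg; xylose 7.01 g; phenol red 5.90 mg; bromocresol purple 23.93 mg; cellobiose 14.12 g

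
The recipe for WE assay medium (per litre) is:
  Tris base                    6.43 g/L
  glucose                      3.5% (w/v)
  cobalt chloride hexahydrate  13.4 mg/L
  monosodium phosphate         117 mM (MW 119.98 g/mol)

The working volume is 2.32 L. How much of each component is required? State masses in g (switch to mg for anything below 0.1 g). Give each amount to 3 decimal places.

Scale factor relative to 1 L: 2.32.
Tris base: 6.43 g/L × 2.32 L = 14.918 g
glucose: 3.5 g per 100 mL × 2320 mL ÷ 100 = 81.200 g
cobalt chloride hexahydrate: 13.4 mg/L × 2.32 L = 31.088 mg
monosodium phosphate: 117 mmol/L × 119.98 g/mol × 2.32 L ÷ 1000 = 32.567 g

Tris base 14.918 g; glucose 81.200 g; cobalt chloride hexahydrate 31.088 mg; monosodium phosphate 32.567 g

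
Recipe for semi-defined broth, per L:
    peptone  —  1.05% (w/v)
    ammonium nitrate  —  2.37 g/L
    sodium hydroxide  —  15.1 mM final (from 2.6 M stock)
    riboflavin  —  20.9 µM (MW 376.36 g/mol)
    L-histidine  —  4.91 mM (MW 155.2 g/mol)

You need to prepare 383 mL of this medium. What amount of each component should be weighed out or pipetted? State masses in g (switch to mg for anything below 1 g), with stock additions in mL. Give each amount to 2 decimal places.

Target volume = 383 mL = 0.383 L.
peptone: 1.05 g per 100 mL × 383 mL ÷ 100 = 4.02 g
ammonium nitrate: 2.37 g/L × 0.383 L = 0.90771 g = 907.71 mg
sodium hydroxide: dilute stock: 15.1 mM × 383 mL ÷ 2600 mM = 2.22 mL
riboflavin: 20.9 µmol/L × 376.36 g/mol × 0.383 L ÷ 1000 = 3.01 mg
L-histidine: 4.91 mmol/L × 155.2 mg/mmol × 0.383 L = 291.86 mg

peptone 4.02 g; ammonium nitrate 907.71 mg; sodium hydroxide 2.22 mL; riboflavin 3.01 mg; L-histidine 291.86 mg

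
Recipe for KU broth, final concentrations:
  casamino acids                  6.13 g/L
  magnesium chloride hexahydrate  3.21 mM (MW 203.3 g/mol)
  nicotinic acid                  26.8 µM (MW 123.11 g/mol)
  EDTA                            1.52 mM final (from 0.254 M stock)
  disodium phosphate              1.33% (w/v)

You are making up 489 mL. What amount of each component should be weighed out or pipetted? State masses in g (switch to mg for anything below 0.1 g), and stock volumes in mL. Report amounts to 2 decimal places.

casamino acids 3.00 g; magnesium chloride hexahydrate 0.32 g; nicotinic acid 1.61 mg; EDTA 2.93 mL; disodium phosphate 6.50 g

Scale factor relative to 1 L: 0.489.
casamino acids: 6.13 g/L × 0.489 L = 3.00 g
magnesium chloride hexahydrate: 3.21 mmol/L × 203.3 g/mol × 0.489 L ÷ 1000 = 0.32 g
nicotinic acid: 26.8 µmol/L × 123.11 g/mol × 0.489 L ÷ 1000 = 1.61 mg
EDTA: dilute stock: 1.52 mM × 489 mL ÷ 254 mM = 2.93 mL
disodium phosphate: 1.33 g per 100 mL × 489 mL ÷ 100 = 6.50 g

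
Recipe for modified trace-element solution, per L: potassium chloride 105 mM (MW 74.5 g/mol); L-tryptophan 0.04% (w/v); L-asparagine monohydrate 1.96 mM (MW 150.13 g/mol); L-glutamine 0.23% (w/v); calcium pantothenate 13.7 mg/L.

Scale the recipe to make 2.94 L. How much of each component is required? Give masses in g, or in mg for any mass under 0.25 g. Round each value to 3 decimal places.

Scale factor relative to 1 L: 2.94.
potassium chloride: 105 mmol/L × 74.5 g/mol × 2.94 L ÷ 1000 = 22.998 g
L-tryptophan: 0.04% w/v = 0.4 g/L → 0.4 × 2.94 L = 1.176 g
L-asparagine monohydrate: 1.96 mmol/L × 150.13 g/mol × 2.94 L ÷ 1000 = 0.865 g
L-glutamine: 0.23 g per 100 mL × 2940 mL ÷ 100 = 6.762 g
calcium pantothenate: 13.7 mg/L × 2.94 L = 40.278 mg

potassium chloride 22.998 g; L-tryptophan 1.176 g; L-asparagine monohydrate 0.865 g; L-glutamine 6.762 g; calcium pantothenate 40.278 mg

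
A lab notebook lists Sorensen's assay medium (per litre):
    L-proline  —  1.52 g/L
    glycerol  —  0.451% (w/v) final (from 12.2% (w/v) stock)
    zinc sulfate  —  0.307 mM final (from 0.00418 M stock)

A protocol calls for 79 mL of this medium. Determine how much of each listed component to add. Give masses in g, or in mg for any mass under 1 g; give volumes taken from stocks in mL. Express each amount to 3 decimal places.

Scale factor relative to 1 L: 0.079.
L-proline: 1.52 g/L × 0.079 L = 0.12008 g = 120.080 mg
glycerol: dilute stock: 0.451% ÷ 12.2% × 79 mL = 2.920 mL
zinc sulfate: dilute stock: 0.307 mM × 79 mL ÷ 4.18 mM = 5.802 mL

L-proline 120.080 mg; glycerol 2.920 mL; zinc sulfate 5.802 mL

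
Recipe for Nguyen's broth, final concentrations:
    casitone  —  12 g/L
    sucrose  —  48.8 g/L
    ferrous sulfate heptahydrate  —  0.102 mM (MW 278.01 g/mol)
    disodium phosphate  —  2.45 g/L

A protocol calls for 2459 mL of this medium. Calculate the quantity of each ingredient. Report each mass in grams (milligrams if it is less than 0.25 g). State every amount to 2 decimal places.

casitone 29.51 g; sucrose 120.00 g; ferrous sulfate heptahydrate 69.73 mg; disodium phosphate 6.02 g

Working volume: 2459 mL = 2.459 L.
casitone: 12 g/L × 2.459 L = 29.51 g
sucrose: 48.8 g/L × 2.459 L = 120.00 g
ferrous sulfate heptahydrate: 0.102 mmol/L × 278.01 mg/mmol × 2.459 L = 69.73 mg
disodium phosphate: 2.45 g/L × 2.459 L = 6.02 g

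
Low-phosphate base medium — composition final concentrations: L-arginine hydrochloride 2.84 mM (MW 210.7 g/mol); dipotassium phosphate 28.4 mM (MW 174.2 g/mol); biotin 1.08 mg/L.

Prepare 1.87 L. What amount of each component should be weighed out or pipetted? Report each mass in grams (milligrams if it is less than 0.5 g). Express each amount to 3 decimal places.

Working volume: 1.87 L.
L-arginine hydrochloride: 2.84 mmol/L × 210.7 g/mol × 1.87 L ÷ 1000 = 1.119 g
dipotassium phosphate: 28.4 mmol/L × 174.2 g/mol × 1.87 L ÷ 1000 = 9.251 g
biotin: 1.08 mg/L × 1.87 L = 2.020 mg

L-arginine hydrochloride 1.119 g; dipotassium phosphate 9.251 g; biotin 2.020 mg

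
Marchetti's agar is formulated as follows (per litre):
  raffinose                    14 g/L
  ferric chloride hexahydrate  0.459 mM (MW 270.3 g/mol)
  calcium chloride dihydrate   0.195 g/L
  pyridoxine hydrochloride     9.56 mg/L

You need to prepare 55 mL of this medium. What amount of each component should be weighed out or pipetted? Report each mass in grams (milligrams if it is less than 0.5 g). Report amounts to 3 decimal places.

raffinose 0.770 g; ferric chloride hexahydrate 6.824 mg; calcium chloride dihydrate 10.725 mg; pyridoxine hydrochloride 0.526 mg

Working volume: 55 mL = 0.055 L.
raffinose: 14 g/L × 0.055 L = 0.770 g
ferric chloride hexahydrate: 0.459 mmol/L × 270.3 mg/mmol × 0.055 L = 6.824 mg
calcium chloride dihydrate: 0.195 g/L × 0.055 L = 0.010725 g = 10.725 mg
pyridoxine hydrochloride: 9.56 mg/L × 0.055 L = 0.526 mg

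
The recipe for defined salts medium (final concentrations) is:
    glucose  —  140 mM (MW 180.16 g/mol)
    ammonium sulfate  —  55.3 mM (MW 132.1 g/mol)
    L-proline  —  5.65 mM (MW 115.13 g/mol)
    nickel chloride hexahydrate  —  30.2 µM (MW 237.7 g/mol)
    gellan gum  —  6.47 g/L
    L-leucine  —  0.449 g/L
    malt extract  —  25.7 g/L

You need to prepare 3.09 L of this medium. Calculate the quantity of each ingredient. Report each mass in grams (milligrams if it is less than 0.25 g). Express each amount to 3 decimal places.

glucose 77.937 g; ammonium sulfate 22.573 g; L-proline 2.010 g; nickel chloride hexahydrate 22.182 mg; gellan gum 19.992 g; L-leucine 1.387 g; malt extract 79.413 g

Working volume: 3.09 L.
glucose: 140 mmol/L × 180.16 g/mol × 3.09 L ÷ 1000 = 77.937 g
ammonium sulfate: 55.3 mmol/L × 132.1 g/mol × 3.09 L ÷ 1000 = 22.573 g
L-proline: 5.65 mmol/L × 115.13 g/mol × 3.09 L ÷ 1000 = 2.010 g
nickel chloride hexahydrate: 30.2 µmol/L × 237.7 g/mol × 3.09 L ÷ 1000 = 22.182 mg
gellan gum: 6.47 g/L × 3.09 L = 19.992 g
L-leucine: 0.449 g/L × 3.09 L = 1.387 g
malt extract: 25.7 g/L × 3.09 L = 79.413 g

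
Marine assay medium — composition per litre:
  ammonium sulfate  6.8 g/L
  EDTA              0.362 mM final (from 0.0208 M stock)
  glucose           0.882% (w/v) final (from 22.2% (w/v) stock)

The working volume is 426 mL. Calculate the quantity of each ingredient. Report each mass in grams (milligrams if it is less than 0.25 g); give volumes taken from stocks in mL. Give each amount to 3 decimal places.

Target volume = 426 mL = 0.426 L.
ammonium sulfate: 6.8 g/L × 0.426 L = 2.897 g
EDTA: V = C2·V2/C1 = 0.362 mM × 426 mL ÷ 20.8 mM = 7.414 mL
glucose: C1V1 = C2V2 → 0.882% ÷ 22.2% × 426 mL = 16.925 mL

ammonium sulfate 2.897 g; EDTA 7.414 mL; glucose 16.925 mL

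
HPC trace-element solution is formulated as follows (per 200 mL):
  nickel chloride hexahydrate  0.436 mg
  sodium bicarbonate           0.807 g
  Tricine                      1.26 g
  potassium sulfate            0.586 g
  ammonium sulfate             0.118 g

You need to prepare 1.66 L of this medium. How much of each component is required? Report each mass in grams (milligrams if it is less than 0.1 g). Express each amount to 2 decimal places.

Ratio of target to recipe volume: 1660 / 200 = 8.3.
nickel chloride hexahydrate: 0.436 mg × (1660 mL / 200 mL) = 3.62 mg
sodium bicarbonate: 0.807 g × (1660 mL / 200 mL) = 6.70 g
Tricine: 1.26 g × (1660 mL / 200 mL) = 10.46 g
potassium sulfate: 0.586 g × (1660 mL / 200 mL) = 4.86 g
ammonium sulfate: 0.118 g × (1660 mL / 200 mL) = 0.98 g

nickel chloride hexahydrate 3.62 mg; sodium bicarbonate 6.70 g; Tricine 10.46 g; potassium sulfate 4.86 g; ammonium sulfate 0.98 g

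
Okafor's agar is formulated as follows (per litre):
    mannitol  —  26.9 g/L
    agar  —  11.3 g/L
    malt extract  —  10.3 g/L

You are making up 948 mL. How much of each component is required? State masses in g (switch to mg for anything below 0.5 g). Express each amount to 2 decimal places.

Working volume: 948 mL = 0.948 L.
mannitol: 26.9 g/L × 0.948 L = 25.50 g
agar: 11.3 g/L × 0.948 L = 10.71 g
malt extract: 10.3 g/L × 0.948 L = 9.76 g

mannitol 25.50 g; agar 10.71 g; malt extract 9.76 g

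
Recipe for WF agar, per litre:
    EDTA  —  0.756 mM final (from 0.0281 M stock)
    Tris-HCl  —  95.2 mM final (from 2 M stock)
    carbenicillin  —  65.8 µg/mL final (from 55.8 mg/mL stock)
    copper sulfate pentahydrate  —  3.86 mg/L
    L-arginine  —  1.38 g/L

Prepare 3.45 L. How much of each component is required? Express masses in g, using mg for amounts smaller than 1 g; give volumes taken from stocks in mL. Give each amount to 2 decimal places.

EDTA 92.82 mL; Tris-HCl 164.22 mL; carbenicillin 4.07 mL; copper sulfate pentahydrate 13.32 mg; L-arginine 4.76 g

Working volume: 3.45 L.
EDTA: V = C2·V2/C1 = 0.756 mM × 3450 mL ÷ 28.1 mM = 92.82 mL
Tris-HCl: C1V1 = C2V2 → 95.2 mM × 3450 mL ÷ 2000 mM = 164.22 mL
carbenicillin: V = C2·V2/C1 = 65.8 µg/mL × 3450 mL ÷ 55800 µg/mL = 4.07 mL
copper sulfate pentahydrate: 3.86 mg/L × 3.45 L = 13.32 mg
L-arginine: 1.38 g/L × 3.45 L = 4.76 g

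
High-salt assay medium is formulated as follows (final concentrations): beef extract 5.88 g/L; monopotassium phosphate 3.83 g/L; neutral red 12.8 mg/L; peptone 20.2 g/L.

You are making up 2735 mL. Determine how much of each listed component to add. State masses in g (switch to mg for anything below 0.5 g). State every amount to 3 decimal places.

Target volume = 2735 mL = 2.735 L.
beef extract: 5.88 g/L × 2.735 L = 16.082 g
monopotassium phosphate: 3.83 g/L × 2.735 L = 10.475 g
neutral red: 12.8 mg/L × 2.735 L = 35.008 mg
peptone: 20.2 g/L × 2.735 L = 55.247 g

beef extract 16.082 g; monopotassium phosphate 10.475 g; neutral red 35.008 mg; peptone 55.247 g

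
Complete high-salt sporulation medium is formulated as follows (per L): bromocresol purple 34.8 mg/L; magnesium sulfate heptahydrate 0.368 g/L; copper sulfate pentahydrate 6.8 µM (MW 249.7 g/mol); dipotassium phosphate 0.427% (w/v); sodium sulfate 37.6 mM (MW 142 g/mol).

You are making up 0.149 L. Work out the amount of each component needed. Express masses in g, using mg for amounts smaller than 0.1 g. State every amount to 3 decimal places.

Scale factor relative to 1 L: 0.149.
bromocresol purple: 34.8 mg/L × 0.149 L = 5.185 mg
magnesium sulfate heptahydrate: 0.368 g/L × 0.149 L = 0.054832 g = 54.832 mg
copper sulfate pentahydrate: 6.8 µmol/L × 249.7 g/mol × 0.149 L ÷ 1000 = 0.253 mg
dipotassium phosphate: 0.427% w/v = 4.27 g/L → 4.27 × 0.149 L = 0.636 g
sodium sulfate: 37.6 mmol/L × 142 g/mol × 0.149 L ÷ 1000 = 0.796 g

bromocresol purple 5.185 mg; magnesium sulfate heptahydrate 54.832 mg; copper sulfate pentahydrate 0.253 mg; dipotassium phosphate 0.636 g; sodium sulfate 0.796 g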